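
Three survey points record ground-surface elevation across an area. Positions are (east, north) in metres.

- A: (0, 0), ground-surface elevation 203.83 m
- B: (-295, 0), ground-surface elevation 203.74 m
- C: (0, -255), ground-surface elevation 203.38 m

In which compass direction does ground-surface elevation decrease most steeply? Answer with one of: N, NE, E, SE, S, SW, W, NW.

∂z/∂x = (203.74 − 203.83) / (-295 − 0) = +0.0003051
∂z/∂y = (203.38 − 203.83) / (-255 − 0) = +0.001765
Steepest decrease is along −∇f = (-0.0003051 E, -0.001765 N) → south.

S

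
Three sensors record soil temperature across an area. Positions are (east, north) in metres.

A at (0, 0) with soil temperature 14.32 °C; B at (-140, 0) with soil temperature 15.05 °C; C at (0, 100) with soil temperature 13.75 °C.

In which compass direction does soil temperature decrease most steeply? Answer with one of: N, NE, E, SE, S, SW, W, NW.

NE

∂T/∂x = (15.05 − 14.32) / (-140 − 0) = -0.005214
∂T/∂y = (13.75 − 14.32) / (100 − 0) = -0.005700
Steepest decrease is along −∇f = (+0.005214 E, +0.005700 N) → northeast.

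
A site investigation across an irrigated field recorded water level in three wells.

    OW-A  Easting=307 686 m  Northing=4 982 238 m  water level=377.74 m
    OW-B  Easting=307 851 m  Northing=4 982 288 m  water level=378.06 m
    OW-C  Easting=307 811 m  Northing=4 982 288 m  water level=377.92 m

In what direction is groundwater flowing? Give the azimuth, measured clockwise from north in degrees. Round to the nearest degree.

Three-point gradient (reference OW-A): Δ to OW-B = (165, 50, +0.32), Δ to OW-C = (125, 50, +0.18).
∂h/∂x = +0.003500, ∂h/∂y = -0.005150 (det = 2000).
Flow direction (−∇h) has components (-0.003500 E, +0.005150 N).
Azimuth = atan2(E, N) = atan2(-0.003500, +0.005150) = 325.8° ≈ 326°.

326°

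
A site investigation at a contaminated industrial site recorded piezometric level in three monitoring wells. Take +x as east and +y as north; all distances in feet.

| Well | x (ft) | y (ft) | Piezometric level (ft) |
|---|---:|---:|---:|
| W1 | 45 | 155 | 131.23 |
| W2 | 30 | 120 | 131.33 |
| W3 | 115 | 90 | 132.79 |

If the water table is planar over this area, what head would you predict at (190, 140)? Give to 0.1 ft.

133.4 ft

Three-point gradient (reference W1): Δ to W2 = (-15, -35, +0.10), Δ to W3 = (70, -65, +1.56).
∂h/∂x = +0.01404, ∂h/∂y = -0.008876 (det = 3425).
h(190, 140) = 131.23 + (+0.01404)·(145) + (-0.008876)·(-15) = 131.23 +2.036 +0.133 = 133.399 ft.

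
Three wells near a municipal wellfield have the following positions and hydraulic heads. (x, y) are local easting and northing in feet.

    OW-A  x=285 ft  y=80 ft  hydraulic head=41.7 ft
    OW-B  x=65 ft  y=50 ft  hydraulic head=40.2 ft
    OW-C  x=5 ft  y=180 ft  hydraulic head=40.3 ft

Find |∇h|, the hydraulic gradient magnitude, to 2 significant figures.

With h = a·x + b·y + c and OW-A as origin, the differences give:
  (-220)·a + (-30)·b = -1.5
  (-280)·a + 100·b = -1.4
Eliminate b (×100 and ×(-30), subtract): -30400·a = -192.00 → a = ∂h/∂x = +0.006316
Back-substitute: b = ∂h/∂y = +0.003684.
|∇h| = √(0.006316² + 0.003684²) = 0.007312

0.0073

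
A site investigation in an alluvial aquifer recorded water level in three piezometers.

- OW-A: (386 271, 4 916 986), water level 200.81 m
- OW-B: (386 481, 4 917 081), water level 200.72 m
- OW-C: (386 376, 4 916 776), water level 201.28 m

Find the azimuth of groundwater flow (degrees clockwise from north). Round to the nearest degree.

With h = a·x + b·y + c and OW-A as origin, the differences give:
  210·a + 95·b = -0.09
  105·a + (-210)·b = +0.47
Eliminate b (×(-210) and ×95, subtract): -54075·a = -25.750 → a = ∂h/∂x = +0.0004762
Back-substitute: b = ∂h/∂y = -0.002000.
Flow direction (−∇h) has components (-0.0004762 E, +0.002000 N).
Azimuth = atan2(E, N) = atan2(-0.0004762, +0.002000) = 346.6° ≈ 347°.

347°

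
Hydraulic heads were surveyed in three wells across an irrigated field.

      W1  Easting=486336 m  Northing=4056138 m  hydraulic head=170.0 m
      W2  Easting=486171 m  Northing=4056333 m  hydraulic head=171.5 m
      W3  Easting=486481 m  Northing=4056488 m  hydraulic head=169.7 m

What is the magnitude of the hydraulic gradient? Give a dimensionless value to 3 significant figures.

0.00706

Taking W1 as reference: W2−W1 = (-165, 195, +1.5); W3−W1 = (145, 350, -0.3).
Solve a·Δx + b·Δy = Δh: det = (-165)·350 − 145·195 = -86025.
∂h/∂x = [(+1.5)·350 − (-0.3)·195] / -86025 = -0.006783
∂h/∂y = [(-165)·(-0.3) − 145·(+1.5)] / -86025 = +0.001953
|∇h| = √(-0.006783² + 0.001953²) = 0.007059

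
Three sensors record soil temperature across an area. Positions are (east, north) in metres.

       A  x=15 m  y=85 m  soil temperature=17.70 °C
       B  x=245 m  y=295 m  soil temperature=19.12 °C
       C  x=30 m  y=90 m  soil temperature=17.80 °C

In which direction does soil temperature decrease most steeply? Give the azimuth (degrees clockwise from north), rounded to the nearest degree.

With T = a·x + b·y + c and A as origin, the differences give:
  230·a + 210·b = +1.42
  15·a + 5·b = +0.10
Eliminate b (×5 and ×210, subtract): -2000·a = -13.900 → a = ∂T/∂x = +0.006950
Back-substitute: b = ∂T/∂y = -0.0008500.
Steepest decrease is along −∇f: components (-0.006950 E, +0.0008500 N).
Azimuth = atan2(-0.006950, +0.0008500) = 277.0° ≈ 277°.

277°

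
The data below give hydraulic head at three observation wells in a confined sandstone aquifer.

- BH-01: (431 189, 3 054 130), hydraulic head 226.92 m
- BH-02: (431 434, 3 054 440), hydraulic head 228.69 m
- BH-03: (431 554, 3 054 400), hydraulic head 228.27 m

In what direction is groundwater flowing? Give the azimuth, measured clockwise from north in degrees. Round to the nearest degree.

Taking BH-01 as reference: BH-02−BH-01 = (245, 310, +1.77); BH-03−BH-01 = (365, 270, +1.35).
Determinant of the coordinate differences = 245·270 − 365·310 = -47000.
∂h/∂x = [(+1.77)·270 − (+1.35)·310] / -47000 = -0.001264
∂h/∂y = [245·(+1.35) − 365·(+1.77)] / -47000 = +0.006709
Flow direction (−∇h) has components (+0.001264 E, -0.006709 N).
Azimuth = atan2(E, N) = atan2(+0.001264, -0.006709) = 169.3° ≈ 169°.

169°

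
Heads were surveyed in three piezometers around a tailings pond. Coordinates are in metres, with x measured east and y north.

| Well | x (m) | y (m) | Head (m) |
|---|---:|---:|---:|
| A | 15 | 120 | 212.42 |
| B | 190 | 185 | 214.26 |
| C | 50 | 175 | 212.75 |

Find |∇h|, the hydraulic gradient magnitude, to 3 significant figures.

0.0109

With h = a·x + b·y + c and A as origin, the differences give:
  175·a + 65·b = +1.84
  35·a + 55·b = +0.33
Eliminate b (×55 and ×65, subtract): 7350·a = 79.750 → a = ∂h/∂x = +0.01085
Back-substitute: b = ∂h/∂y = -0.0009048.
|∇h| = √(0.01085² + -0.0009048²) = 0.01089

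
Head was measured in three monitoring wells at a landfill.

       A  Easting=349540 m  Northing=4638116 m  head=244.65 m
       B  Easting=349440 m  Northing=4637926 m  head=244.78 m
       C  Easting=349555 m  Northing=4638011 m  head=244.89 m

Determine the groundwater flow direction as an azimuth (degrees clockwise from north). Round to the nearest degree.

309°

Differences from A: to B (Δx, Δy, Δh) = (-100, -190, +0.13); to C = (15, -105, +0.24).
Solve a·Δx + b·Δy = Δh: det = (-100)·(-105) − 15·(-190) = 13350.
∂h/∂x = [(+0.13)·(-105) − (+0.24)·(-190)] / 13350 = +0.002393
∂h/∂y = [(-100)·(+0.24) − 15·(+0.13)] / 13350 = -0.001944
Flow direction (−∇h) has components (-0.002393 E, +0.001944 N).
Azimuth = atan2(E, N) = atan2(-0.002393, +0.001944) = 309.1° ≈ 309°.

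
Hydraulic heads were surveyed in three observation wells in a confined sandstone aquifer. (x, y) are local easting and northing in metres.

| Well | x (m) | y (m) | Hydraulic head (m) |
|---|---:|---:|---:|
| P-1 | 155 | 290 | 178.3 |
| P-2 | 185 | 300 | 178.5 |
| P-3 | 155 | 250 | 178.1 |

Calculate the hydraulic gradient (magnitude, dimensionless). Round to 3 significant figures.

With h = a·x + b·y + c and P-1 as origin, the differences give:
  30·a + 10·b = +0.2
  0·a + (-40)·b = -0.2
Eliminate b (×(-40) and ×10, subtract): -1200·a = -6.00 → a = ∂h/∂x = +0.005000
Back-substitute: b = ∂h/∂y = +0.005000.
|∇h| = √(0.005000² + 0.005000²) = 0.007071

0.00707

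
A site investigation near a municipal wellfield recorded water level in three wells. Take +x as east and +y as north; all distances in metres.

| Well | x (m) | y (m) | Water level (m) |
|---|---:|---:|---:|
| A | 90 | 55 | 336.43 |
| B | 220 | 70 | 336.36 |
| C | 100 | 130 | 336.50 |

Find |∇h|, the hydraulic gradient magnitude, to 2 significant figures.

0.0012

Differences from A: to B (Δx, Δy, Δh) = (130, 15, -0.07); to C = (10, 75, +0.07).
Determinant of the coordinate differences = 130·75 − 10·15 = 9600.
∂h/∂x = [(-0.07)·75 − (+0.07)·15] / 9600 = -0.0006562
∂h/∂y = [130·(+0.07) − 10·(-0.07)] / 9600 = +0.001021
|∇h| = √(-0.0006562² + 0.001021²) = 0.001214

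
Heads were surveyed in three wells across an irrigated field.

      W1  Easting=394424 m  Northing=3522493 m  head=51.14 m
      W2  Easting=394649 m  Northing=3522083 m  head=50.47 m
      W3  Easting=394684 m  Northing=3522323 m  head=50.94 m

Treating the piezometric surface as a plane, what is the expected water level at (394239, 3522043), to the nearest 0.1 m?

Taking W1 as reference: W2−W1 = (225, -410, -0.67); W3−W1 = (260, -170, -0.20).
Determinant of the coordinate differences = 225·(-170) − 260·(-410) = 68350.
∂h/∂x = [(-0.67)·(-170) − (-0.20)·(-410)] / 68350 = +0.0004667
∂h/∂y = [225·(-0.20) − 260·(-0.67)] / 68350 = +0.001890
h(394239, 3522043) = 51.14 + (+0.0004667)·(-185) + (+0.001890)·(-450) = 51.14 -0.086 -0.851 = 50.203 m.

50.2 m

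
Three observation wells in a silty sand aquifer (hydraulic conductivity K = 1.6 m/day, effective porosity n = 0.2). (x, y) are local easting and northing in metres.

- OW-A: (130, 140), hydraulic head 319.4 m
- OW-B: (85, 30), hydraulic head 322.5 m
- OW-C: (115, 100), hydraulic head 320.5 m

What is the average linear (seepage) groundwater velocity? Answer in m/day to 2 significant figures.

With h = a·x + b·y + c and OW-A as origin, the differences give:
  (-45)·a + (-110)·b = +3.1
  (-15)·a + (-40)·b = +1.1
Eliminate b (×(-40) and ×(-110), subtract): 150·a = -3.00 → a = ∂h/∂x = -0.02000
Back-substitute: b = ∂h/∂y = -0.02000.
|∇h| = √(-0.02000² + -0.02000²) = 0.02828
Seepage velocity v = K·i/n = 1.6 × 0.02828 / 0.2 = 0.2262 m/day.

0.23 m/day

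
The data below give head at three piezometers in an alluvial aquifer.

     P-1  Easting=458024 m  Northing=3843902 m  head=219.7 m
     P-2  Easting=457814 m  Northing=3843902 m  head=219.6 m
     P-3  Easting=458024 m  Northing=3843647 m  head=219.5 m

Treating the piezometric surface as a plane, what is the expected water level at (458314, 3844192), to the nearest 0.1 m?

∂h/∂x = (219.6 − 219.7) / (457814 − 458024) = +0.0004762
∂h/∂y = (219.5 − 219.7) / (3843647 − 3843902) = +0.0007843
h(458314, 3844192) = 219.7 + (+0.0004762)·(290) + (+0.0007843)·(290) = 219.7 +0.138 +0.227 = 220.066 m.

220.1 m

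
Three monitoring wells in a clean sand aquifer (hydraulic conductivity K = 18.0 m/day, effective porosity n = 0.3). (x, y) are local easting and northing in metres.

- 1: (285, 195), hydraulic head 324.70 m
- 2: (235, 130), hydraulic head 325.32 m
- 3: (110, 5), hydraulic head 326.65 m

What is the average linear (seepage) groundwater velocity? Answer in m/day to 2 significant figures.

Differences from 1: to 2 (Δx, Δy, Δh) = (-50, -65, +0.62); to 3 = (-175, -190, +1.95).
Solve a·Δx + b·Δy = Δh: det = (-50)·(-190) − (-175)·(-65) = -1875.
∂h/∂x = [(+0.62)·(-190) − (+1.95)·(-65)] / -1875 = -0.004773
∂h/∂y = [(-50)·(+1.95) − (-175)·(+0.62)] / -1875 = -0.005867
|∇h| = √(-0.004773² + -0.005867²) = 0.007563
Seepage velocity v = K·i/n = 18.0 × 0.007563 / 0.3 = 0.4538 m/day.

0.45 m/day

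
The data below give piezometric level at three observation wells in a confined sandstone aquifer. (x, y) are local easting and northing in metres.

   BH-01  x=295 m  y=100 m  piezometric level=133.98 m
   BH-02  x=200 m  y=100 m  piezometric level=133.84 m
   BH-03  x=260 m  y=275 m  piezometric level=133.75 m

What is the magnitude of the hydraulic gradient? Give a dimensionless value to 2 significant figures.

Taking BH-01 as reference: BH-02−BH-01 = (-95, 0, -0.14); BH-03−BH-01 = (-35, 175, -0.23).
Solve a·Δx + b·Δy = Δh: det = (-95)·175 − (-35)·0 = -16625.
∂h/∂x = [(-0.14)·175 − (-0.23)·0] / -16625 = +0.001474
∂h/∂y = [(-95)·(-0.23) − (-35)·(-0.14)] / -16625 = -0.001020
|∇h| = √(0.001474² + -0.001020²) = 0.001793

0.0018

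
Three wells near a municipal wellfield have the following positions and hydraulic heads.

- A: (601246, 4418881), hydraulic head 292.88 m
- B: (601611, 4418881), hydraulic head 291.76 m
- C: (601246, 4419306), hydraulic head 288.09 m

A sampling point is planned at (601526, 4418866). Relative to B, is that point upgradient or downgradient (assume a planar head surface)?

upgradient

∂h/∂x = (291.76 − 292.88) / (601611 − 601246) = -0.003068
∂h/∂y = (288.09 − 292.88) / (4419306 − 4418881) = -0.01127
Head at (601526, 4418866) = 292.88 + (-0.003068)·(280) + (-0.01127)·(-15) = 292.19 m.
That is higher than the 291.76 m at B, so the point is upgradient.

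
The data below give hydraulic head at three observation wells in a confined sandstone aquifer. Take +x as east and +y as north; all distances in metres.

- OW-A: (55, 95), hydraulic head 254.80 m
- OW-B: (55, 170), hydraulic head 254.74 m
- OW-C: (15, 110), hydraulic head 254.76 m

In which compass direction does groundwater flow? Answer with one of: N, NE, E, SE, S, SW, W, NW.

Three-point gradient (reference OW-A): Δ to OW-B = (0, 75, -0.06), Δ to OW-C = (-40, 15, -0.04).
∂h/∂x = +0.0007000, ∂h/∂y = -0.0008000 (det = 3000).
Flow = −∇h = (-0.0007000 east, +0.0008000 north), which points northwest.

NW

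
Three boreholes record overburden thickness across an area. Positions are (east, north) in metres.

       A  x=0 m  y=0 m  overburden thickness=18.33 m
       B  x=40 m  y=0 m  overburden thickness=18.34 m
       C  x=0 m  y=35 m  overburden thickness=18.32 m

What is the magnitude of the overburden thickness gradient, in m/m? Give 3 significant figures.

0.000380 m/m

∂d/∂x = (18.34 − 18.33) / (40 − 0) = +0.0002500
∂d/∂y = (18.32 − 18.33) / (35 − 0) = -0.0002857
|∇f| = √(0.0002500² + -0.0002857²) = 0.0003796 m/m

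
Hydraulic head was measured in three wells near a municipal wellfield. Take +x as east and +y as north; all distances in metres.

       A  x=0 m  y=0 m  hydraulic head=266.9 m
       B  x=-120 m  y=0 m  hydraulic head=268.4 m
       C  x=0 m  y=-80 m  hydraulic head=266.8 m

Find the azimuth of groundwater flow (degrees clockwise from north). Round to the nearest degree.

∂h/∂x = (268.4 − 266.9) / (-120 − 0) = -0.01250
∂h/∂y = (266.8 − 266.9) / (-80 − 0) = +0.001250
Flow direction (−∇h) has components (+0.01250 E, -0.001250 N).
Azimuth = atan2(E, N) = atan2(+0.01250, -0.001250) = 95.7° ≈ 096°.

096°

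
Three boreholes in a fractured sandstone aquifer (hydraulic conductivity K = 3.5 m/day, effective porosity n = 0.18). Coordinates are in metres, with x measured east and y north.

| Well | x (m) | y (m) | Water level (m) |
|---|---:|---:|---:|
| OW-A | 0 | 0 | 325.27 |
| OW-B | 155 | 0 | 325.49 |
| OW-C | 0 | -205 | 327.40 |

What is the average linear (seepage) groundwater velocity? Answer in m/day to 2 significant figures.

∂h/∂x = (325.49 − 325.27) / (155 − 0) = +0.001419
∂h/∂y = (327.40 − 325.27) / (-205 − 0) = -0.01039
|∇h| = √(0.001419² + -0.01039²) = 0.01049
Seepage velocity v = K·i/n = 3.5 × 0.01049 / 0.18 = 0.204 m/day.

0.20 m/day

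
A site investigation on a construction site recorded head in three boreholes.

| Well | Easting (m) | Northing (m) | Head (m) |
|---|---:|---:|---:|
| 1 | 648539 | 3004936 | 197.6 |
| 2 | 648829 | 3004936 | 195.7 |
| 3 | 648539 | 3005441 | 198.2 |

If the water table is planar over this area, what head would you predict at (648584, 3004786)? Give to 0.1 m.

197.1 m

∂h/∂x = (195.7 − 197.6) / (648829 − 648539) = -0.006552
∂h/∂y = (198.2 − 197.6) / (3005441 − 3004936) = +0.001188
h(648584, 3004786) = 197.6 + (-0.006552)·(45) + (+0.001188)·(-150) = 197.6 -0.295 -0.178 = 197.127 m.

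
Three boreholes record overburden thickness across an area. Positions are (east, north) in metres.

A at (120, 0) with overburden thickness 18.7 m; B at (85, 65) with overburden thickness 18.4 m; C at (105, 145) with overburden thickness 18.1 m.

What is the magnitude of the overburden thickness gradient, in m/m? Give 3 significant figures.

Differences from A: to B (Δx, Δy, Δh) = (-35, 65, -0.3); to C = (-15, 145, -0.6).
Solve a·Δx + b·Δy = Δd: det = (-35)·145 − (-15)·65 = -4100.
∂d/∂x = [(-0.3)·145 − (-0.6)·65] / -4100 = +0.001098
∂d/∂y = [(-35)·(-0.6) − (-15)·(-0.3)] / -4100 = -0.004024
|∇f| = √(0.001098² + -0.004024²) = 0.004171 m/m

0.00417 m/m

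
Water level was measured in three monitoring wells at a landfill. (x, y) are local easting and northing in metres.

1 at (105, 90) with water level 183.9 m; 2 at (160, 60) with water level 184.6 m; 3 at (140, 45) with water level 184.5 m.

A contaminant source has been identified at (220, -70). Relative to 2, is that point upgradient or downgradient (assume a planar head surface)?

upgradient

Three-point gradient (reference 1): Δ to 2 = (55, -30, +0.7), Δ to 3 = (35, -45, +0.6).
∂h/∂x = +0.009474, ∂h/∂y = -0.005965 (det = -1425).
Head at (220, -70) = 183.9 + (+0.009474)·(115) + (-0.005965)·(-160) = 185.94 m.
That is higher than the 184.6 m at 2, so the point is upgradient.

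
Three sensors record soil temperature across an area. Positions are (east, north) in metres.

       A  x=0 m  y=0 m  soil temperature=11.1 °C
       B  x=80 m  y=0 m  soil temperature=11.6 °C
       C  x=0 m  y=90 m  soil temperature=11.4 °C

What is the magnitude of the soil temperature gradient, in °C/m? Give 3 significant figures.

0.00708 °C/m

∂T/∂x = (11.6 − 11.1) / (80 − 0) = +0.006250
∂T/∂y = (11.4 − 11.1) / (90 − 0) = +0.003333
|∇f| = √(0.006250² + 0.003333²) = 0.007083 °C/m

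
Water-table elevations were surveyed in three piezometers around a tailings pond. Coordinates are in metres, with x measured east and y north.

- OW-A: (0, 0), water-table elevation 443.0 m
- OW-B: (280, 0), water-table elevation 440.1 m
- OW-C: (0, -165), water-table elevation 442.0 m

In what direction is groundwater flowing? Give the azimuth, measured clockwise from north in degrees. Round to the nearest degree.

∂h/∂x = (440.1 − 443.0) / (280 − 0) = -0.01036
∂h/∂y = (442.0 − 443.0) / (-165 − 0) = +0.006061
Flow direction (−∇h) has components (+0.01036 E, -0.006061 N).
Azimuth = atan2(E, N) = atan2(+0.01036, -0.006061) = 120.3° ≈ 120°.

120°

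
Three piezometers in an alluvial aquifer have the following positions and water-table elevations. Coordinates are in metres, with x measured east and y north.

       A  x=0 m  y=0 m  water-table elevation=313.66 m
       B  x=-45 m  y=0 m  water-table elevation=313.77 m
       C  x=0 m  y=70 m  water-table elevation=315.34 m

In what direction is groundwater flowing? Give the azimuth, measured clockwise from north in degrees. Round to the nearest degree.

∂h/∂x = (313.77 − 313.66) / (-45 − 0) = -0.002444
∂h/∂y = (315.34 − 313.66) / (70 − 0) = +0.02400
Flow direction (−∇h) has components (+0.002444 E, -0.02400 N).
Azimuth = atan2(E, N) = atan2(+0.002444, -0.02400) = 174.2° ≈ 174°.

174°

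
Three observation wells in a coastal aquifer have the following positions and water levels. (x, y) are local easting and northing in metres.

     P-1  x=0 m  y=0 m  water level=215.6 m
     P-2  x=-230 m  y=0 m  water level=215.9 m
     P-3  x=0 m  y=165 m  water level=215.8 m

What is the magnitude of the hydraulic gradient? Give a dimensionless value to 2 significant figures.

0.0018

∂h/∂x = (215.9 − 215.6) / (-230 − 0) = -0.001304
∂h/∂y = (215.8 − 215.6) / (165 − 0) = +0.001212
|∇h| = √(-0.001304² + 0.001212²) = 0.00178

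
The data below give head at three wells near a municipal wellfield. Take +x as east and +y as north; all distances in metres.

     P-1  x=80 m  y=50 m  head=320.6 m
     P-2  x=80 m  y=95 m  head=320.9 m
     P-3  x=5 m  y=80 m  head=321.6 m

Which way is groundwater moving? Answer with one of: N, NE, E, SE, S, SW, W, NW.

Three-point gradient (reference P-1): Δ to P-2 = (0, 45, +0.3), Δ to P-3 = (-75, 30, +1.0).
∂h/∂x = -0.01067, ∂h/∂y = +0.006667 (det = 3375).
Flow = −∇h = (+0.01067 east, -0.006667 north), which points southeast.

SE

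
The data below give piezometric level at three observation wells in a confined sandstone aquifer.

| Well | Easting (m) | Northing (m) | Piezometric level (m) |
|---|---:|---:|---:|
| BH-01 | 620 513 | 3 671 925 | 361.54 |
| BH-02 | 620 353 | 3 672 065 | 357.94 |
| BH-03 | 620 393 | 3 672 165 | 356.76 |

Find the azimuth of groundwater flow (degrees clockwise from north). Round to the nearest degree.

330°

Three-point gradient (reference BH-01): Δ to BH-02 = (-160, 140, -3.60), Δ to BH-03 = (-120, 240, -4.78).
∂h/∂x = +0.009019, ∂h/∂y = -0.01541 (det = -21600).
Flow direction (−∇h) has components (-0.009019 E, +0.01541 N).
Azimuth = atan2(E, N) = atan2(-0.009019, +0.01541) = 329.7° ≈ 330°.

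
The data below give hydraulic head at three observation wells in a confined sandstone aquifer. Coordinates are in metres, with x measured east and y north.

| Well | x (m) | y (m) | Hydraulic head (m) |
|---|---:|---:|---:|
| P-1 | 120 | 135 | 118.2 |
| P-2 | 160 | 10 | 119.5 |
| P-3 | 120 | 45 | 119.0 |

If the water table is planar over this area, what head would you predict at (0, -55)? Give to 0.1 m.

119.3 m

Three-point gradient (reference P-1): Δ to P-2 = (40, -125, +1.3), Δ to P-3 = (0, -90, +0.8).
∂h/∂x = +0.004722, ∂h/∂y = -0.008889 (det = -3600).
h(0, -55) = 118.2 + (+0.004722)·(-120) + (-0.008889)·(-190) = 118.2 -0.567 +1.689 = 119.322 m.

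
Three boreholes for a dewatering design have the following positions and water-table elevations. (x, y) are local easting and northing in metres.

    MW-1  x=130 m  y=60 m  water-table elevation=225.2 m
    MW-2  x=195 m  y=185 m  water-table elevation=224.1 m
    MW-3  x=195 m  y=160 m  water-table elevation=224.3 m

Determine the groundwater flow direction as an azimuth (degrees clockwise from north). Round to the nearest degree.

Differences from MW-1: to MW-2 (Δx, Δy, Δh) = (65, 125, -1.1); to MW-3 = (65, 100, -0.9).
Solve a·Δx + b·Δy = Δh: det = 65·100 − 65·125 = -1625.
∂h/∂x = [(-1.1)·100 − (-0.9)·125] / -1625 = -0.001538
∂h/∂y = [65·(-0.9) − 65·(-1.1)] / -1625 = -0.008000
Flow direction (−∇h) has components (+0.001538 E, +0.008000 N).
Azimuth = atan2(E, N) = atan2(+0.001538, +0.008000) = 10.9° ≈ 011°.

011°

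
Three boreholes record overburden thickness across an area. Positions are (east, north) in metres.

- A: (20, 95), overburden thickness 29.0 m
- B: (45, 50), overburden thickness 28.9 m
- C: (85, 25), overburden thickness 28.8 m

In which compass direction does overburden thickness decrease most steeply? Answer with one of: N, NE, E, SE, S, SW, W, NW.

SE

Taking A as reference: B−A = (25, -45, -0.1); C−A = (65, -70, -0.2).
Determinant of the coordinate differences = 25·(-70) − 65·(-45) = 1175.
∂d/∂x = [(-0.1)·(-70) − (-0.2)·(-45)] / 1175 = -0.001702
∂d/∂y = [25·(-0.2) − 65·(-0.1)] / 1175 = +0.001277
Steepest decrease is along −∇f = (+0.001702 E, -0.001277 N) → southeast.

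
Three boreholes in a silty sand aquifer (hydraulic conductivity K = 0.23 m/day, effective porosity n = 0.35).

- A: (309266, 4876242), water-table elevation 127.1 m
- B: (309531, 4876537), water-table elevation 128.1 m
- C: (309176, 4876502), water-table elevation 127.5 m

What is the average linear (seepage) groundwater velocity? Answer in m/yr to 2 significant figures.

Differences from A: to B (Δx, Δy, Δh) = (265, 295, +1.0); to C = (-90, 260, +0.4).
Solve a·Δx + b·Δy = Δh: det = 265·260 − (-90)·295 = 95450.
∂h/∂x = [(+1.0)·260 − (+0.4)·295] / 95450 = +0.001488
∂h/∂y = [265·(+0.4) − (-90)·(+1.0)] / 95450 = +0.002053
|∇h| = √(0.001488² + 0.002053²) = 0.002536
Seepage velocity v = K·i/n = 0.23 × 0.002536 / 0.35 = 0.001667 m/day = 0.6089 m/yr.

0.61 m/yr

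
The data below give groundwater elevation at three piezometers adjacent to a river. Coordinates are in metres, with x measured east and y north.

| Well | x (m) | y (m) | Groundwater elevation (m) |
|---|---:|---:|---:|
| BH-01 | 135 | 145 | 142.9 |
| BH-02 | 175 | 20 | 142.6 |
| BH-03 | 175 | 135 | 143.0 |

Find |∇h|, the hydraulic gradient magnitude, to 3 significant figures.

0.00484

Taking BH-01 as reference: BH-02−BH-01 = (40, -125, -0.3); BH-03−BH-01 = (40, -10, +0.1).
Determinant of the coordinate differences = 40·(-10) − 40·(-125) = 4600.
∂h/∂x = [(-0.3)·(-10) − (+0.1)·(-125)] / 4600 = +0.003370
∂h/∂y = [40·(+0.1) − 40·(-0.3)] / 4600 = +0.003478
|∇h| = √(0.003370² + 0.003478²) = 0.004843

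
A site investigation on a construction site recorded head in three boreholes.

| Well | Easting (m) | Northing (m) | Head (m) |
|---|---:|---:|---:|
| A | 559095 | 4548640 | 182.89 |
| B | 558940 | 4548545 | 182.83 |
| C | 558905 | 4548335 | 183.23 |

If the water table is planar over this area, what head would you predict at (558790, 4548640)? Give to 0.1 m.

182.4 m

Three-point gradient (reference A): Δ to B = (-155, -95, -0.06), Δ to C = (-190, -305, +0.34).
∂h/∂x = +0.001731, ∂h/∂y = -0.002193 (det = 29225).
h(558790, 4548640) = 182.89 + (+0.001731)·(-305) + (-0.002193)·(0) = 182.89 -0.528 -0.000 = 182.362 m.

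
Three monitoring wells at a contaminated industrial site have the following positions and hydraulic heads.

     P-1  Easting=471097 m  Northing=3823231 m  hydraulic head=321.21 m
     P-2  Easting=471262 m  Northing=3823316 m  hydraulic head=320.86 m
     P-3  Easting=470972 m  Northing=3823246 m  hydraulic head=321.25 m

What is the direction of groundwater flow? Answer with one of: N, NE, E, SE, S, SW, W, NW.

N

Differences from P-1: to P-2 (Δx, Δy, Δh) = (165, 85, -0.35); to P-3 = (-125, 15, +0.04).
Solve a·Δx + b·Δy = Δh: det = 165·15 − (-125)·85 = 13100.
∂h/∂x = [(-0.35)·15 − (+0.04)·85] / 13100 = -0.0006603
∂h/∂y = [165·(+0.04) − (-125)·(-0.35)] / 13100 = -0.002836
Flow = −∇h = (+0.0006603 east, +0.002836 north), which points north.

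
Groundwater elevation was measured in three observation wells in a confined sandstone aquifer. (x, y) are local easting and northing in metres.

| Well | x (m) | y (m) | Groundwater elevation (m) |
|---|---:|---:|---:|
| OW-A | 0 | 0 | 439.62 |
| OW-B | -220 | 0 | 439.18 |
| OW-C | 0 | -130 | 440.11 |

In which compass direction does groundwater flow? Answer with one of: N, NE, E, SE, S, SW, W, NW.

NW

∂h/∂x = (439.18 − 439.62) / (-220 − 0) = +0.002000
∂h/∂y = (440.11 − 439.62) / (-130 − 0) = -0.003769
Flow = −∇h = (-0.002000 east, +0.003769 north), which points northwest.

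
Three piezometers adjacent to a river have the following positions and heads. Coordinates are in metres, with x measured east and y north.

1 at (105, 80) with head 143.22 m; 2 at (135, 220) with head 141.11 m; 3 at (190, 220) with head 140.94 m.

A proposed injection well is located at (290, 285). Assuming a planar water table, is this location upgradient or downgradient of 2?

downgradient

Taking 1 as reference: 2−1 = (30, 140, -2.11); 3−1 = (85, 140, -2.28).
Solve a·Δx + b·Δy = Δh: det = 30·140 − 85·140 = -7700.
∂h/∂x = [(-2.11)·140 − (-2.28)·140] / -7700 = -0.003091
∂h/∂y = [30·(-2.28) − 85·(-2.11)] / -7700 = -0.01441
Head at (290, 285) = 143.22 + (-0.003091)·(185) + (-0.01441)·(205) = 139.69 m.
That is lower than the 141.11 m at 2, so the point is downgradient.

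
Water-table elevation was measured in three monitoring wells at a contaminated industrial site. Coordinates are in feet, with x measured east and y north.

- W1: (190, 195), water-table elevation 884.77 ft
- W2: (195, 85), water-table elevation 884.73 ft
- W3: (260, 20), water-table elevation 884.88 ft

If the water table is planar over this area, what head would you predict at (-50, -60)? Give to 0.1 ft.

884.0 ft

Differences from W1: to W2 (Δx, Δy, Δh) = (5, -110, -0.04); to W3 = (70, -175, +0.11).
Solve a·Δx + b·Δy = Δh: det = 5·(-175) − 70·(-110) = 6825.
∂h/∂x = [(-0.04)·(-175) − (+0.11)·(-110)] / 6825 = +0.002799
∂h/∂y = [5·(+0.11) − 70·(-0.04)] / 6825 = +0.0004908
h(-50, -60) = 884.77 + (+0.002799)·(-240) + (+0.0004908)·(-255) = 884.77 -0.672 -0.125 = 883.973 ft.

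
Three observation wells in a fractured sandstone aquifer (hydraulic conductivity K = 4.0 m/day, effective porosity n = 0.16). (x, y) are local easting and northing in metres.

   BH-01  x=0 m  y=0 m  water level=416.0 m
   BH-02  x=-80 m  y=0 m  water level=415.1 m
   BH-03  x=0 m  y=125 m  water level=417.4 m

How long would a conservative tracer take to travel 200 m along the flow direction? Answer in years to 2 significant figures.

∂h/∂x = (415.1 − 416.0) / (-80 − 0) = +0.01125
∂h/∂y = (417.4 − 416.0) / (125 − 0) = +0.01120
|∇h| = √(0.01125² + 0.01120²) = 0.01587
Seepage velocity v = K·i/n = 4.0 × 0.01587 / 0.16 = 0.3967 m/day.
t = 200 / 0.3967 = 504.2 days = 1.38 years.

1.4 years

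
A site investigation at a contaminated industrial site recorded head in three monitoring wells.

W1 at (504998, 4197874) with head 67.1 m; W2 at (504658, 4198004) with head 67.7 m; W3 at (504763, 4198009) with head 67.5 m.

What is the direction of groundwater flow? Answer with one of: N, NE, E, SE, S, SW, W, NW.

E

With h = a·x + b·y + c and W1 as origin, the differences give:
  (-340)·a + 130·b = +0.6
  (-235)·a + 135·b = +0.4
Eliminate b (×135 and ×130, subtract): -15350·a = 29.00 → a = ∂h/∂x = -0.001889
Back-substitute: b = ∂h/∂y = -0.0003257.
Flow = −∇h = (+0.001889 east, +0.0003257 north), which points east.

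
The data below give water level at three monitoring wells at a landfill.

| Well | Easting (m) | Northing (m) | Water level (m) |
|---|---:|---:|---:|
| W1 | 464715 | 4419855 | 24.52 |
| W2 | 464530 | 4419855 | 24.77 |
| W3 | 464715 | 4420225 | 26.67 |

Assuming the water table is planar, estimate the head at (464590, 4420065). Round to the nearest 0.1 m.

∂h/∂x = (24.77 − 24.52) / (464530 − 464715) = -0.001351
∂h/∂y = (26.67 − 24.52) / (4420225 − 4419855) = +0.005811
h(464590, 4420065) = 24.52 + (-0.001351)·(-125) + (+0.005811)·(210) = 24.52 +0.169 +1.220 = 25.909 m.

25.9 m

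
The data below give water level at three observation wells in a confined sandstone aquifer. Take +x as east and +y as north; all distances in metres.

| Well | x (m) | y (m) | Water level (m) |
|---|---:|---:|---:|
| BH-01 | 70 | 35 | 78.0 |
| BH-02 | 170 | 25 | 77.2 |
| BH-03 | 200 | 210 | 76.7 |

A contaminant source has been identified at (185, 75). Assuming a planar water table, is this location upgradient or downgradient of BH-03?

Differences from BH-01: to BH-02 (Δx, Δy, Δh) = (100, -10, -0.8); to BH-03 = (130, 175, -1.3).
Solve a·Δx + b·Δy = Δh: det = 100·175 − 130·(-10) = 18800.
∂h/∂x = [(-0.8)·175 − (-1.3)·(-10)] / 18800 = -0.008138
∂h/∂y = [100·(-1.3) − 130·(-0.8)] / 18800 = -0.001383
Head at (185, 75) = 78.0 + (-0.008138)·(115) + (-0.001383)·(40) = 77.01 m.
That is higher than the 76.7 m at BH-03, so the point is upgradient.

upgradient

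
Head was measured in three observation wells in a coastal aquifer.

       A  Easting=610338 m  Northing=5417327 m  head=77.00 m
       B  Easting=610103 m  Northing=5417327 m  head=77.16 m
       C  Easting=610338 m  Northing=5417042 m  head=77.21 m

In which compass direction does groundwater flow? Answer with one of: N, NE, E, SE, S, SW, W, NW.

NE

∂h/∂x = (77.16 − 77.00) / (610103 − 610338) = -0.0006809
∂h/∂y = (77.21 − 77.00) / (5417042 − 5417327) = -0.0007368
Flow = −∇h = (+0.0006809 east, +0.0007368 north), which points northeast.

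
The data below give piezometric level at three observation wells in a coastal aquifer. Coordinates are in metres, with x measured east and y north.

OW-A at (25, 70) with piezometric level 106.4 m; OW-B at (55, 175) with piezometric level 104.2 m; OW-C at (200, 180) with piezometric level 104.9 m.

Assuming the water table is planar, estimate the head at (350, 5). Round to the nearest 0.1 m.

109.7 m

Differences from OW-A: to OW-B (Δx, Δy, Δh) = (30, 105, -2.2); to OW-C = (175, 110, -1.5).
Determinant of the coordinate differences = 30·110 − 175·105 = -15075.
∂h/∂x = [(-2.2)·110 − (-1.5)·105] / -15075 = +0.005605
∂h/∂y = [30·(-1.5) − 175·(-2.2)] / -15075 = -0.02255
h(350, 5) = 106.4 + (+0.005605)·(325) + (-0.02255)·(-65) = 106.4 +1.822 +1.466 = 109.688 m.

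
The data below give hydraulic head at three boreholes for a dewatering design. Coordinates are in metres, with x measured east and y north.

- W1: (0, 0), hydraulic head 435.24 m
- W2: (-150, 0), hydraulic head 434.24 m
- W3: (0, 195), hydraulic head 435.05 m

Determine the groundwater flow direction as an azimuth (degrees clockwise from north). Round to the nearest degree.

∂h/∂x = (434.24 − 435.24) / (-150 − 0) = +0.006667
∂h/∂y = (435.05 − 435.24) / (195 − 0) = -0.0009744
Flow direction (−∇h) has components (-0.006667 E, +0.0009744 N).
Azimuth = atan2(E, N) = atan2(-0.006667, +0.0009744) = 278.3° ≈ 278°.

278°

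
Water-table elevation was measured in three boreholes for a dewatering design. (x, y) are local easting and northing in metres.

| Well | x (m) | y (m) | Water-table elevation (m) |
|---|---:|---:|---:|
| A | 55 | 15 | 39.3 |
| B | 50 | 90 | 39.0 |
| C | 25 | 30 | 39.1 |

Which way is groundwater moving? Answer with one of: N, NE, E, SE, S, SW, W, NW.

NW

Differences from A: to B (Δx, Δy, Δh) = (-5, 75, -0.3); to C = (-30, 15, -0.2).
Determinant of the coordinate differences = (-5)·15 − (-30)·75 = 2175.
∂h/∂x = [(-0.3)·15 − (-0.2)·75] / 2175 = +0.004828
∂h/∂y = [(-5)·(-0.2) − (-30)·(-0.3)] / 2175 = -0.003678
Flow = −∇h = (-0.004828 east, +0.003678 north), which points northwest.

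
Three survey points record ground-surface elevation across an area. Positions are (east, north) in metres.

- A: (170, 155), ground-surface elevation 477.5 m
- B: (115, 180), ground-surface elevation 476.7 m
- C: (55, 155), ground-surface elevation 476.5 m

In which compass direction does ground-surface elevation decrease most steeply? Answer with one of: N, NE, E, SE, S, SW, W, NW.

Differences from A: to B (Δx, Δy, Δh) = (-55, 25, -0.8); to C = (-115, 0, -1.0).
Determinant of the coordinate differences = (-55)·0 − (-115)·25 = 2875.
∂z/∂x = [(-0.8)·0 − (-1.0)·25] / 2875 = +0.008696
∂z/∂y = [(-55)·(-1.0) − (-115)·(-0.8)] / 2875 = -0.01287
Steepest decrease is along −∇f = (-0.008696 E, +0.01287 N) → northwest.

NW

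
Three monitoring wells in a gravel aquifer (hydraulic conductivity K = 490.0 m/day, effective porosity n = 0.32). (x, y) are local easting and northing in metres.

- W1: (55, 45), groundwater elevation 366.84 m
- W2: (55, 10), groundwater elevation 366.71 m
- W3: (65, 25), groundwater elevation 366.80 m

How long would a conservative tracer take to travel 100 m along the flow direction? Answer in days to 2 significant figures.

With h = a·x + b·y + c and W1 as origin, the differences give:
  0·a + (-35)·b = -0.13
  10·a + (-20)·b = -0.04
Eliminate b (×(-20) and ×(-35), subtract): 350·a = 1.200 → a = ∂h/∂x = +0.003429
Back-substitute: b = ∂h/∂y = +0.003714.
|∇h| = √(0.003429² + 0.003714²) = 0.005055
Seepage velocity v = K·i/n = 490.0 × 0.005055 / 0.32 = 7.74 m/day.
t = 100 / 7.74 = 12.92 days.

13 days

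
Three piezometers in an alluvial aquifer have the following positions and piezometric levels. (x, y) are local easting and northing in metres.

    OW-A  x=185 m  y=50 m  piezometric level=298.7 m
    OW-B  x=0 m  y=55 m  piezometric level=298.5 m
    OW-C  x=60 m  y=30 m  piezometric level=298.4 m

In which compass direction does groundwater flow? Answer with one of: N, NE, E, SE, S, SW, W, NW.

S

With h = a·x + b·y + c and OW-A as origin, the differences give:
  (-185)·a + 5·b = -0.2
  (-125)·a + (-20)·b = -0.3
Eliminate b (×(-20) and ×5, subtract): 4325·a = 5.50 → a = ∂h/∂x = +0.001272
Back-substitute: b = ∂h/∂y = +0.007052.
Flow = −∇h = (-0.001272 east, -0.007052 north), which points south.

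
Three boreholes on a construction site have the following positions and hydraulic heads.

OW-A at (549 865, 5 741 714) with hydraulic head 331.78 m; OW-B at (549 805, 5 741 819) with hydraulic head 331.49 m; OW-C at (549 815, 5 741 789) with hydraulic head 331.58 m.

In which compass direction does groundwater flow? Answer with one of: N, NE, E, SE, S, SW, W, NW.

Differences from OW-A: to OW-B (Δx, Δy, Δh) = (-60, 105, -0.29); to OW-C = (-50, 75, -0.20).
Determinant of the coordinate differences = (-60)·75 − (-50)·105 = 750.
∂h/∂x = [(-0.29)·75 − (-0.20)·105] / 750 = -0.0010000
∂h/∂y = [(-60)·(-0.20) − (-50)·(-0.29)] / 750 = -0.003333
Flow = −∇h = (+0.0010000 east, +0.003333 north), which points north.

N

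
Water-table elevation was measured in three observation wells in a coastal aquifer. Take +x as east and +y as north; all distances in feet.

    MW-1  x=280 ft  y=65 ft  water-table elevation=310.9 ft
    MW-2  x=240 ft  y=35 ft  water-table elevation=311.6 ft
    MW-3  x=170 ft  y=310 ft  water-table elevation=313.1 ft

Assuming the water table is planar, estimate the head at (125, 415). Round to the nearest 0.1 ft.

Taking MW-1 as reference: MW-2−MW-1 = (-40, -30, +0.7); MW-3−MW-1 = (-110, 245, +2.2).
Solve a·Δx + b·Δy = Δh: det = (-40)·245 − (-110)·(-30) = -13100.
∂h/∂x = [(+0.7)·245 − (+2.2)·(-30)] / -13100 = -0.01813
∂h/∂y = [(-40)·(+2.2) − (-110)·(+0.7)] / -13100 = +0.0008397
h(125, 415) = 310.9 + (-0.01813)·(-155) + (+0.0008397)·(350) = 310.9 +2.810 +0.294 = 314.004 ft.

314.0 ft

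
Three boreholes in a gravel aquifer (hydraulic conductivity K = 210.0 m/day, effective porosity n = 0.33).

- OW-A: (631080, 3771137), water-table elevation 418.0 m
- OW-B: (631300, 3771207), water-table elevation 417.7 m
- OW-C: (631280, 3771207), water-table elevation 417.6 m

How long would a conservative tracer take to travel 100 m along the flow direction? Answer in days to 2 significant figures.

Taking OW-A as reference: OW-B−OW-A = (220, 70, -0.3); OW-C−OW-A = (200, 70, -0.4).
Solve a·Δx + b·Δy = Δh: det = 220·70 − 200·70 = 1400.
∂h/∂x = [(-0.3)·70 − (-0.4)·70] / 1400 = +0.005000
∂h/∂y = [220·(-0.4) − 200·(-0.3)] / 1400 = -0.02000
|∇h| = √(0.005000² + -0.02000²) = 0.02062
Seepage velocity v = K·i/n = 210.0 × 0.02062 / 0.33 = 13.12 m/day.
t = 100 / 13.12 = 7.622 days.

7.6 days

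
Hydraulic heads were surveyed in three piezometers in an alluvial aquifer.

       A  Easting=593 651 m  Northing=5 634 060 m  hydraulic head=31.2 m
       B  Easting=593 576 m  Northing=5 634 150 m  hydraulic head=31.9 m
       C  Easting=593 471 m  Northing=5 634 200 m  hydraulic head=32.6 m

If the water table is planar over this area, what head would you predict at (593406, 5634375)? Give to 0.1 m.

Differences from A: to B (Δx, Δy, Δh) = (-75, 90, +0.7); to C = (-180, 140, +1.4).
Solve a·Δx + b·Δy = Δh: det = (-75)·140 − (-180)·90 = 5700.
∂h/∂x = [(+0.7)·140 − (+1.4)·90] / 5700 = -0.004912
∂h/∂y = [(-75)·(+1.4) − (-180)·(+0.7)] / 5700 = +0.003684
h(593406, 5634375) = 31.2 + (-0.004912)·(-245) + (+0.003684)·(315) = 31.2 +1.204 +1.161 = 33.564 m.

33.6 m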